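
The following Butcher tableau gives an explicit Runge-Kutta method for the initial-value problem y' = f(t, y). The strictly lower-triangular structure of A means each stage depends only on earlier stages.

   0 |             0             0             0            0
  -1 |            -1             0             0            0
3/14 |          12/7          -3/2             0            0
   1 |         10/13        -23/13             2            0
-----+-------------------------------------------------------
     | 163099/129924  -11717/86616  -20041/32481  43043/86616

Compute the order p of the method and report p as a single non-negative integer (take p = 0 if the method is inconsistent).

b = (163099/129924, -11717/86616, -20041/32481, 43043/86616)
c = (0, -1, 3/14, 1)
Ac = (0, 0, 3/2, 200/91)
Σ b_i: 163099/129924·1 + (-11717/86616)·1 + (-20041/32481)·1 + 43043/86616·1 = 1 ✓
b·c: (-11717/86616)·(-1) + (-20041/32481)·3/14 + 43043/86616·1 = 1/2 ✓
b·c²: (-11717/86616)·1 + (-20041/32481)·9/196 + 43043/86616·1 = 1/3 ✓
b·Ac: (-20041/32481)·3/2 + 43043/86616·200/91 = 1/6 ✓
b·c³: (-11717/86616)·(-1) + (-20041/32481)·27/2744 + 43043/86616·1 = 379639/606312 ≠ 1/4 ⇒ order 3.
b·(c∘Ac): (-20041/32481)·9/28 + 43043/86616·200/91 = 38711/43308 ≠ 1/8
b·Ac²: (-20041/32481)·(-3/2) + 43043/86616·(-2137/1274) = 37165/404208 ≠ 1/12
b·A²c: 43043/86616·3 = 43043/28872 ≠ 1/24

3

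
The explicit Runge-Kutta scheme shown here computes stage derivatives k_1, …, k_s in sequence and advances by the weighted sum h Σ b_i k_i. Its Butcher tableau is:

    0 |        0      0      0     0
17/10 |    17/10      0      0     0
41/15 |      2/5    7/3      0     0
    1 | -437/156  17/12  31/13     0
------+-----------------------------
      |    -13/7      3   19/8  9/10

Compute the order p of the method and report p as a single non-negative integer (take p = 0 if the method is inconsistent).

b = (-13/7, 3, 19/8, 9/10)
c = (0, 17/10, 41/15, 1)
Ac = (0, 0, 119/30, 2785/312)
Σ b_i: (-13/7)·1 + 3·1 + 19/8·1 + 9/10·1 = 1237/280 ≠ 1 ⇒ order 0.

0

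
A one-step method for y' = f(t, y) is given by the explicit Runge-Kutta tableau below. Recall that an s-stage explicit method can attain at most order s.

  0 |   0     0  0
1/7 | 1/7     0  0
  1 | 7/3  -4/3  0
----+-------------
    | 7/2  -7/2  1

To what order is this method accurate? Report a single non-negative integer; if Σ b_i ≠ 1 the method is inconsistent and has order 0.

b = (7/2, -7/2, 1)
c = (0, 1/7, 1)
Ac = (0, 0, -4/21)
Σ b_i: 7/2·1 + (-7/2)·1 + 1·1 = 1 ✓
b·c: (-7/2)·1/7 + 1·1 = 1/2 ✓
b·c²: (-7/2)·1/49 + 1·1 = 13/14 ≠ 1/3 ⇒ order 2.
b·Ac: 1·(-4/21) = -4/21 ≠ 1/6

2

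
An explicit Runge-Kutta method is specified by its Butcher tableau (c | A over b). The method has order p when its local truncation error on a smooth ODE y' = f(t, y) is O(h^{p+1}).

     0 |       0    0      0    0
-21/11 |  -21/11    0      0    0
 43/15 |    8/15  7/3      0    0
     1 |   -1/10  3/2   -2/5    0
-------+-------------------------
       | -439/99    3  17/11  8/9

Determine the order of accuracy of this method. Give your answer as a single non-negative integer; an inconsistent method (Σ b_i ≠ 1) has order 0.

1

b = (-439/99, 3, 17/11, 8/9)
c = (0, -21/11, 43/15, 1)
Ac = (0, 0, -49/11, -6617/1650)
Σ b_i: (-439/99)·1 + 3·1 + 17/11·1 + 8/9·1 = 1 ✓
b·c: 3·(-21/11) + 17/11·43/15 + 8/9·1 = -202/495 ≠ 1/2 ⇒ order 1.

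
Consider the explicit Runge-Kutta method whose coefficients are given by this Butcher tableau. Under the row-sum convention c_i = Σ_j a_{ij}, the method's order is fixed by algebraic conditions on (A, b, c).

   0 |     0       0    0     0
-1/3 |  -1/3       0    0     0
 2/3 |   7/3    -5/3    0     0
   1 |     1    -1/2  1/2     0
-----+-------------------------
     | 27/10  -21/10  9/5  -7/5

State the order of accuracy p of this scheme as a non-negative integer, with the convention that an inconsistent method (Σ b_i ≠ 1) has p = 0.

2

b = (27/10, -21/10, 9/5, -7/5)
c = (0, -1/3, 2/3, 1)
Ac = (0, 0, 5/9, 1/2)
Σ b_i: 27/10·1 + (-21/10)·1 + 9/5·1 + (-7/5)·1 = 1 ✓
b·c: (-21/10)·(-1/3) + 9/5·2/3 + (-7/5)·1 = 1/2 ✓
b·c²: (-21/10)·1/9 + 9/5·4/9 + (-7/5)·1 = -5/6 ≠ 1/3 ⇒ order 2.
b·Ac: 9/5·5/9 + (-7/5)·1/2 = 3/10 ≠ 1/6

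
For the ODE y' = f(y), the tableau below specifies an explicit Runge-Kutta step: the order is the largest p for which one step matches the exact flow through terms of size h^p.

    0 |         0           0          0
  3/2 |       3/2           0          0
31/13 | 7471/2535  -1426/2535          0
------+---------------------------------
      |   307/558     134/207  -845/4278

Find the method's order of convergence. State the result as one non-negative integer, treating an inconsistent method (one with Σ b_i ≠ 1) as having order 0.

b = (307/558, 134/207, -845/4278)
c = (0, 3/2, 31/13)
Ac = (0, 0, -713/845)
Σ b_i: 307/558·1 + 134/207·1 + (-845/4278)·1 = 1 ✓
b·c: 134/207·3/2 + (-845/4278)·31/13 = 1/2 ✓
b·c²: 134/207·9/4 + (-845/4278)·961/169 = 1/3 ✓
b·Ac: (-845/4278)·(-713/845) = 1/6 ✓; 3 stages ⇒ order 3.

3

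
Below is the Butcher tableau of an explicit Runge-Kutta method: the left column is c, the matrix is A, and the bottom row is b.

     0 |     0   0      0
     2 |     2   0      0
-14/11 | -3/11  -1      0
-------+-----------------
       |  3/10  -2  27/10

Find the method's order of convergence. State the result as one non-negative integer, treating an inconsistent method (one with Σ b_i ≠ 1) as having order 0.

b = (3/10, -2, 27/10)
c = (0, 2, -14/11)
Ac = (0, 0, -2)
Σ b_i: 3/10·1 + (-2)·1 + 27/10·1 = 1 ✓
b·c: (-2)·2 + 27/10·(-14/11) = -409/55 ≠ 1/2 ⇒ order 1.

1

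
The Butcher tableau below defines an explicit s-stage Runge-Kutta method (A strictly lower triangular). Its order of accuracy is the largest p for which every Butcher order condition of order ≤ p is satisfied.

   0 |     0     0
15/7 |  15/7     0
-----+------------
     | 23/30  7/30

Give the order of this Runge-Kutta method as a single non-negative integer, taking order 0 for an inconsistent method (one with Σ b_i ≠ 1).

2

b = (23/30, 7/30)
c = (0, 15/7)
Σ b_i: 23/30·1 + 7/30·1 = 1 ✓
b·c: 7/30·15/7 = 1/2 ✓; 2 stages ⇒ order 2.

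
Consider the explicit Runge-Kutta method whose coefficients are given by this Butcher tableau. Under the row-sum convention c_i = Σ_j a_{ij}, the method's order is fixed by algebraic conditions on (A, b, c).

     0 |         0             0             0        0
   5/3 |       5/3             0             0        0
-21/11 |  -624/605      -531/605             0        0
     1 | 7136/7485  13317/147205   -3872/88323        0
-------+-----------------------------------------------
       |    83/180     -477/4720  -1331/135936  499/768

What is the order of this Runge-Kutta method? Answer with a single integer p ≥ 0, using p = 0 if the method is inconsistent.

b = (83/180, -477/4720, -1331/135936, 499/768)
c = (0, 5/3, -21/11, 1)
Ac = (0, 0, -177/121, 117/499)
Σ b_i: 83/180·1 + (-477/4720)·1 + (-1331/135936)·1 + 499/768·1 = 1 ✓
b·c: (-477/4720)·5/3 + (-1331/135936)·(-21/11) + 499/768·1 = 1/2 ✓
b·c²: (-477/4720)·25/9 + (-1331/135936)·441/121 + 499/768·1 = 1/3 ✓
b·Ac: (-1331/135936)·(-177/121) + 499/768·117/499 = 1/6 ✓
b·c³: (-477/4720)·125/27 + (-1331/135936)·(-9261/1331) + 499/768·1 = 1/4 ✓
b·(c∘Ac): (-1331/135936)·3717/1331 + 499/768·117/499 = 1/8 ✓
b·Ac²: (-1331/135936)·(-295/121) + 499/768·137/1497 = 1/12 ✓
b·A²c: 499/768·32/499 = 1/24 ✓; 4 stages ⇒ order 4.

4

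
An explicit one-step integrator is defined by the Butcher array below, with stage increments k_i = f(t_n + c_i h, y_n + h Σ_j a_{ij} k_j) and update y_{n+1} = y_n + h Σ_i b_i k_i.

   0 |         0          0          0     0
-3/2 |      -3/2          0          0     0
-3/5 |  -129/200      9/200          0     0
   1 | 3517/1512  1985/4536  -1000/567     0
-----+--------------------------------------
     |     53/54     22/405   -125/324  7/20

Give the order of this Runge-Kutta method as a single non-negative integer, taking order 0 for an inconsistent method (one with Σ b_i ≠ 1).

b = (53/54, 22/405, -125/324, 7/20)
c = (0, -3/2, -3/5, 1)
Ac = (0, 0, -27/400, 45/112)
Σ b_i: 53/54·1 + 22/405·1 + (-125/324)·1 + 7/20·1 = 1 ✓
b·c: 22/405·(-3/2) + (-125/324)·(-3/5) + 7/20·1 = 1/2 ✓
b·c²: 22/405·9/4 + (-125/324)·9/25 + 7/20·1 = 1/3 ✓
b·Ac: (-125/324)·(-27/400) + 7/20·45/112 = 1/6 ✓
b·c³: 22/405·(-27/8) + (-125/324)·(-27/125) + 7/20·1 = 1/4 ✓
b·(c∘Ac): (-125/324)·81/2000 + 7/20·45/112 = 1/8 ✓
b·Ac²: (-125/324)·81/800 + 7/20·235/672 = 1/12 ✓
b·A²c: 7/20·5/42 = 1/24 ✓; 4 stages ⇒ order 4.

4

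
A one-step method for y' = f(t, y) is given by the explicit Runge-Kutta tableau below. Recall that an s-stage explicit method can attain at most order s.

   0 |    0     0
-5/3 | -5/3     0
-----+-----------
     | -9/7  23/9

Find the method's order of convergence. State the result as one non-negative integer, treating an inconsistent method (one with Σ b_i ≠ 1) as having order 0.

b = (-9/7, 23/9)
c = (0, -5/3)
Σ b_i: (-9/7)·1 + 23/9·1 = 80/63 ≠ 1 ⇒ order 0.

0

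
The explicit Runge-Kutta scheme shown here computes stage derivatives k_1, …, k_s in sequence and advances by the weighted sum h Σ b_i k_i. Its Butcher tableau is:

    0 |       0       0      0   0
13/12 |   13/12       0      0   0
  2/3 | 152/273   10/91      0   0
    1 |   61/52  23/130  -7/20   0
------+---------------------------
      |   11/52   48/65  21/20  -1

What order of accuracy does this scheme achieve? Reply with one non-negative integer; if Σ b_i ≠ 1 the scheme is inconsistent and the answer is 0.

b = (11/52, 48/65, 21/20, -1)
c = (0, 13/12, 2/3, 1)
Ac = (0, 0, 5/42, -1/24)
Σ b_i: 11/52·1 + 48/65·1 + 21/20·1 + (-1)·1 = 1 ✓
b·c: 48/65·13/12 + 21/20·2/3 + (-1)·1 = 1/2 ✓
b·c²: 48/65·169/144 + 21/20·4/9 + (-1)·1 = 1/3 ✓
b·Ac: 21/20·5/42 + (-1)·(-1/24) = 1/6 ✓
b·c³: 48/65·2197/1728 + 21/20·8/27 + (-1)·1 = 1/4 ✓
b·(c∘Ac): 21/20·5/63 + (-1)·(-1/24) = 1/8 ✓
b·Ac²: 21/20·65/504 + (-1)·5/96 = 1/12 ✓
b·A²c: (-1)·(-1/24) = 1/24 ✓; 4 stages ⇒ order 4.

4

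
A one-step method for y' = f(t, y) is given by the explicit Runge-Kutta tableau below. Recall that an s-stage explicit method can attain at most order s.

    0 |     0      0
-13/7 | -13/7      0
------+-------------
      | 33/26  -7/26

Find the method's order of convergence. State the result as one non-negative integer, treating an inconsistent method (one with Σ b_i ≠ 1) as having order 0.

b = (33/26, -7/26)
c = (0, -13/7)
Σ b_i: 33/26·1 + (-7/26)·1 = 1 ✓
b·c: (-7/26)·(-13/7) = 1/2 ✓; 2 stages ⇒ order 2.

2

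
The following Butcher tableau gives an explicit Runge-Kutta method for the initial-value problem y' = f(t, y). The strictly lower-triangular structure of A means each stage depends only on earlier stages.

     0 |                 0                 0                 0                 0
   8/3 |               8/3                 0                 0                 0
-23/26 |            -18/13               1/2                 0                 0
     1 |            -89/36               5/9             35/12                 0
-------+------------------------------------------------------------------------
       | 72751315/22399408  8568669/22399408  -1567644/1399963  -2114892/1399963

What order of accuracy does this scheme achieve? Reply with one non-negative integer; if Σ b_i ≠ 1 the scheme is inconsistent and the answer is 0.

3

b = (72751315/22399408, 8568669/22399408, -1567644/1399963, -2114892/1399963)
c = (0, 8/3, -23/26, 1)
Ac = (0, 0, 4/3, -3085/2808)
Σ b_i: 72751315/22399408·1 + 8568669/22399408·1 + (-1567644/1399963)·1 + (-2114892/1399963)·1 = 1 ✓
b·c: 8568669/22399408·8/3 + (-1567644/1399963)·(-23/26) + (-2114892/1399963)·1 = 1/2 ✓
b·c²: 8568669/22399408·64/9 + (-1567644/1399963)·529/676 + (-2114892/1399963)·1 = 1/3 ✓
b·Ac: (-1567644/1399963)·4/3 + (-2114892/1399963)·(-3085/2808) = 1/6 ✓
b·c³: 8568669/22399408·512/27 + (-1567644/1399963)·(-12167/17576) + (-2114892/1399963)·1 = 2135430265/327591342 ≠ 1/4 ⇒ order 3.
b·(c∘Ac): (-1567644/1399963)·(-46/39) + (-2114892/1399963)·(-3085/2808) = 25035211/8399778 ≠ 1/8
b·Ac²: (-1567644/1399963)·32/9 + (-2114892/1399963)·1365185/219024 = -8777830631/655182684 ≠ 1/12
b·A²c: (-2114892/1399963)·35/9 = -8224580/1399963 ≠ 1/24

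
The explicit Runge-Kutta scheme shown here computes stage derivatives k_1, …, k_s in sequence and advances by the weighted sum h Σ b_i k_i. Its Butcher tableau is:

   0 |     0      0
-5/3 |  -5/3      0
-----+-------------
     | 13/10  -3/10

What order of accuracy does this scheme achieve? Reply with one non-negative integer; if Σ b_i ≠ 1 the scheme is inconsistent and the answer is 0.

2

b = (13/10, -3/10)
c = (0, -5/3)
Σ b_i: 13/10·1 + (-3/10)·1 = 1 ✓
b·c: (-3/10)·(-5/3) = 1/2 ✓; 2 stages ⇒ order 2.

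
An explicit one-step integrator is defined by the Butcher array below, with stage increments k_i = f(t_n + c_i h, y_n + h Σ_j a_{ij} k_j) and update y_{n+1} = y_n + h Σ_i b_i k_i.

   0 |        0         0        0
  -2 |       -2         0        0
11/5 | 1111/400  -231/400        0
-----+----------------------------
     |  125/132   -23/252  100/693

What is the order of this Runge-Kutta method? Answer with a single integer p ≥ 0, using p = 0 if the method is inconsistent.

3

b = (125/132, -23/252, 100/693)
c = (0, -2, 11/5)
Ac = (0, 0, 231/200)
Σ b_i: 125/132·1 + (-23/252)·1 + 100/693·1 = 1 ✓
b·c: (-23/252)·(-2) + 100/693·11/5 = 1/2 ✓
b·c²: (-23/252)·4 + 100/693·121/25 = 1/3 ✓
b·Ac: 100/693·231/200 = 1/6 ✓; 3 stages ⇒ order 3.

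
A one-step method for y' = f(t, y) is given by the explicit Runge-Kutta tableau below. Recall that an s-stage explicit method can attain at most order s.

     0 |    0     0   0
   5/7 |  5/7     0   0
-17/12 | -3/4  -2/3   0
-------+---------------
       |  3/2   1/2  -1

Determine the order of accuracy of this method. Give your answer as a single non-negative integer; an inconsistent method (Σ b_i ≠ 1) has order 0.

b = (3/2, 1/2, -1)
c = (0, 5/7, -17/12)
Ac = (0, 0, -10/21)
Σ b_i: 3/2·1 + 1/2·1 + (-1)·1 = 1 ✓
b·c: 1/2·5/7 + (-1)·(-17/12) = 149/84 ≠ 1/2 ⇒ order 1.

1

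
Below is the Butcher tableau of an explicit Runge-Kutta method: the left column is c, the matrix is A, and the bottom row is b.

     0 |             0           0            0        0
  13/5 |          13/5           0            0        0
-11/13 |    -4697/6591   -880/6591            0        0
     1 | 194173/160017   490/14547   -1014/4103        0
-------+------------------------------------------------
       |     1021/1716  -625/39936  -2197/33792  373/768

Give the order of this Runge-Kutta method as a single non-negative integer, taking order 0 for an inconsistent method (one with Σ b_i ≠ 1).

4

b = (1021/1716, -625/39936, -2197/33792, 373/768)
c = (0, 13/5, -11/13, 1)
Ac = (0, 0, -176/507, 332/1119)
Σ b_i: 1021/1716·1 + (-625/39936)·1 + (-2197/33792)·1 + 373/768·1 = 1 ✓
b·c: (-625/39936)·13/5 + (-2197/33792)·(-11/13) + 373/768·1 = 1/2 ✓
b·c²: (-625/39936)·169/25 + (-2197/33792)·121/169 + 373/768·1 = 1/3 ✓
b·Ac: (-2197/33792)·(-176/507) + 373/768·332/1119 = 1/6 ✓
b·c³: (-625/39936)·2197/125 + (-2197/33792)·(-1331/2197) + 373/768·1 = 1/4 ✓
b·(c∘Ac): (-2197/33792)·1936/6591 + 373/768·332/1119 = 1/8 ✓
b·Ac²: (-2197/33792)·(-176/195) + 373/768·284/5595 = 1/12 ✓
b·A²c: 373/768·32/373 = 1/24 ✓; 4 stages ⇒ order 4.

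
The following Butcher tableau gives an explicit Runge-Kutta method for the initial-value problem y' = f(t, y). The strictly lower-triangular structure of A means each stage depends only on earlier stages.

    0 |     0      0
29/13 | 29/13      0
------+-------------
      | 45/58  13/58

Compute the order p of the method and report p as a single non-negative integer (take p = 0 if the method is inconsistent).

2

b = (45/58, 13/58)
c = (0, 29/13)
Σ b_i: 45/58·1 + 13/58·1 = 1 ✓
b·c: 13/58·29/13 = 1/2 ✓; 2 stages ⇒ order 2.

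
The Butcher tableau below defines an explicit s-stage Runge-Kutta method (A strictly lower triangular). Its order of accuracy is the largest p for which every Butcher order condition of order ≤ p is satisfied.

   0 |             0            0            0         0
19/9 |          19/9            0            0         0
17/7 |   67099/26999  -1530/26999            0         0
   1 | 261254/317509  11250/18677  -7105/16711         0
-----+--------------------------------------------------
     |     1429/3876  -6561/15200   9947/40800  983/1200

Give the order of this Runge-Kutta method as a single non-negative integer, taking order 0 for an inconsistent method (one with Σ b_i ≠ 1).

b = (1429/3876, -6561/15200, 9947/40800, 983/1200)
c = (0, 19/9, 17/7, 1)
Ac = (0, 0, -170/1421, 235/983)
Σ b_i: 1429/3876·1 + (-6561/15200)·1 + 9947/40800·1 + 983/1200·1 = 1 ✓
b·c: (-6561/15200)·19/9 + 9947/40800·17/7 + 983/1200·1 = 1/2 ✓
b·c²: (-6561/15200)·361/81 + 9947/40800·289/49 + 983/1200·1 = 1/3 ✓
b·Ac: 9947/40800·(-170/1421) + 983/1200·235/983 = 1/6 ✓
b·c³: (-6561/15200)·6859/729 + 9947/40800·4913/343 + 983/1200·1 = 1/4 ✓
b·(c∘Ac): 9947/40800·(-2890/9947) + 983/1200·235/983 = 1/8 ✓
b·Ac²: 9947/40800·(-3230/12789) + 983/1200·1565/8847 = 1/12 ✓
b·A²c: 983/1200·50/983 = 1/24 ✓; 4 stages ⇒ order 4.

4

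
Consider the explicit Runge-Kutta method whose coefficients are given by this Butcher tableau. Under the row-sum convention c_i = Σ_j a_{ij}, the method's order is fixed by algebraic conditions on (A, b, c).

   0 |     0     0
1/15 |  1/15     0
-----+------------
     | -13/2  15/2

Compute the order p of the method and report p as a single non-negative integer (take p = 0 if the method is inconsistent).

b = (-13/2, 15/2)
c = (0, 1/15)
Σ b_i: (-13/2)·1 + 15/2·1 = 1 ✓
b·c: 15/2·1/15 = 1/2 ✓; 2 stages ⇒ order 2.

2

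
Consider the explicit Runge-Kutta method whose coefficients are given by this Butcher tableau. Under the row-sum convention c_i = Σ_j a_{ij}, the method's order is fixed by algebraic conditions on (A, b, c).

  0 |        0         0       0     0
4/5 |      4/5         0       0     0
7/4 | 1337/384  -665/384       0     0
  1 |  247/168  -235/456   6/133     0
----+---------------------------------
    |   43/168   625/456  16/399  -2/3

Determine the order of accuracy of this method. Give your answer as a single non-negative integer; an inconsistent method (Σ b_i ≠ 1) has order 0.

4

b = (43/168, 625/456, 16/399, -2/3)
c = (0, 4/5, 7/4, 1)
Ac = (0, 0, -133/96, -1/3)
Σ b_i: 43/168·1 + 625/456·1 + 16/399·1 + (-2/3)·1 = 1 ✓
b·c: 625/456·4/5 + 16/399·7/4 + (-2/3)·1 = 1/2 ✓
b·c²: 625/456·16/25 + 16/399·49/16 + (-2/3)·1 = 1/3 ✓
b·Ac: 16/399·(-133/96) + (-2/3)·(-1/3) = 1/6 ✓
b·c³: 625/456·64/125 + 16/399·343/64 + (-2/3)·1 = 1/4 ✓
b·(c∘Ac): 16/399·(-931/384) + (-2/3)·(-1/3) = 1/8 ✓
b·Ac²: 16/399·(-133/120) + (-2/3)·(-23/120) = 1/12 ✓
b·A²c: (-2/3)·(-1/16) = 1/24 ✓; 4 stages ⇒ order 4.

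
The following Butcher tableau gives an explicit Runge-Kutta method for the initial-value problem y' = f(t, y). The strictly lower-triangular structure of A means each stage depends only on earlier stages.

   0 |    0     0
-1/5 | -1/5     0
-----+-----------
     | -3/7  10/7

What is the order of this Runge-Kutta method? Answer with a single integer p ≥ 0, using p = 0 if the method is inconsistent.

1

b = (-3/7, 10/7)
c = (0, -1/5)
Σ b_i: (-3/7)·1 + 10/7·1 = 1 ✓
b·c: 10/7·(-1/5) = -2/7 ≠ 1/2 ⇒ order 1.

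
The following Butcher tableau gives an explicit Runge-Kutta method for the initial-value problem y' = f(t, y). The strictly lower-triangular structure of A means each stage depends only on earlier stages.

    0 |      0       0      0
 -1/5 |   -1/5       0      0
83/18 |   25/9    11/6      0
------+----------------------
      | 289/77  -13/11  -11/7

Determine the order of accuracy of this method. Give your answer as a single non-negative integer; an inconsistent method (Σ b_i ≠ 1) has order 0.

b = (289/77, -13/11, -11/7)
c = (0, -1/5, 83/18)
Ac = (0, 0, -11/30)
Σ b_i: 289/77·1 + (-13/11)·1 + (-11/7)·1 = 1 ✓
b·c: (-13/11)·(-1/5) + (-11/7)·83/18 = -48577/6930 ≠ 1/2 ⇒ order 1.

1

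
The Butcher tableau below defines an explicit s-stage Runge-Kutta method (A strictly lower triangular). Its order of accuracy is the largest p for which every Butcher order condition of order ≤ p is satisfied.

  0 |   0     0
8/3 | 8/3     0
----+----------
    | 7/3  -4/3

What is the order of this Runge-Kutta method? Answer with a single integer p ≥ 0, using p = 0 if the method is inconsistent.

1

b = (7/3, -4/3)
c = (0, 8/3)
Σ b_i: 7/3·1 + (-4/3)·1 = 1 ✓
b·c: (-4/3)·8/3 = -32/9 ≠ 1/2 ⇒ order 1.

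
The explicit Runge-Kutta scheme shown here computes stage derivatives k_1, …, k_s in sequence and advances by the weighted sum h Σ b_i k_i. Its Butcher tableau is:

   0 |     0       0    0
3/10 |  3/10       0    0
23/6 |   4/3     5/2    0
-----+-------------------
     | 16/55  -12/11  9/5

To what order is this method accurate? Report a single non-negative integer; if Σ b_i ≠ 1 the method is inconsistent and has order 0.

1

b = (16/55, -12/11, 9/5)
c = (0, 3/10, 23/6)
Ac = (0, 0, 3/4)
Σ b_i: 16/55·1 + (-12/11)·1 + 9/5·1 = 1 ✓
b·c: (-12/11)·3/10 + 9/5·23/6 = 723/110 ≠ 1/2 ⇒ order 1.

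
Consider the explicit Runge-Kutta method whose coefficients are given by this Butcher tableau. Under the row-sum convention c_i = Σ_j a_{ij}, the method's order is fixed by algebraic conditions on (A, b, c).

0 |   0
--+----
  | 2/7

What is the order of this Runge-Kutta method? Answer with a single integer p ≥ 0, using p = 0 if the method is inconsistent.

b = (2/7)
c = (0)
Σ b_i: 2/7·1 = 2/7 ≠ 1 ⇒ order 0.

0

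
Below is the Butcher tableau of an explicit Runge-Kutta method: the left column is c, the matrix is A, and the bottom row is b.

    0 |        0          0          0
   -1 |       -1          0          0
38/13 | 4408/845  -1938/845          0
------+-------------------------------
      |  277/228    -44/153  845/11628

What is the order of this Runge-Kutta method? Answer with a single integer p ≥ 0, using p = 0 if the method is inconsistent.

3

b = (277/228, -44/153, 845/11628)
c = (0, -1, 38/13)
Ac = (0, 0, 1938/845)
Σ b_i: 277/228·1 + (-44/153)·1 + 845/11628·1 = 1 ✓
b·c: (-44/153)·(-1) + 845/11628·38/13 = 1/2 ✓
b·c²: (-44/153)·1 + 845/11628·1444/169 = 1/3 ✓
b·Ac: 845/11628·1938/845 = 1/6 ✓; 3 stages ⇒ order 3.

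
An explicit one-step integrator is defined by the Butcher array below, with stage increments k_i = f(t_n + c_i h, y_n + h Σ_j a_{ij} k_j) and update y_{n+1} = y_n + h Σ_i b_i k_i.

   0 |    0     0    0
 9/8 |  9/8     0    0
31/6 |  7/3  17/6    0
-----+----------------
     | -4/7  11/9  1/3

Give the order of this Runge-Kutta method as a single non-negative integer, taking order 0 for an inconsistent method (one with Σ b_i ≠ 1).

0

b = (-4/7, 11/9, 1/3)
c = (0, 9/8, 31/6)
Ac = (0, 0, 51/16)
Σ b_i: (-4/7)·1 + 11/9·1 + 1/3·1 = 62/63 ≠ 1 ⇒ order 0.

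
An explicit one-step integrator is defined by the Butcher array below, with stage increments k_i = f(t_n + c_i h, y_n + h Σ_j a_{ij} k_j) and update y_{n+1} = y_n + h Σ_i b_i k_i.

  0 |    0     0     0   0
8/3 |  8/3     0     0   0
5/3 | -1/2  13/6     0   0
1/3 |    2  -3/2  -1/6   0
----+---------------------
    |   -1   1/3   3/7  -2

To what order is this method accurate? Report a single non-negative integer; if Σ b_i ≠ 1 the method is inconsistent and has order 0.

b = (-1, 1/3, 3/7, -2)
c = (0, 8/3, 5/3, 1/3)
Ac = (0, 0, 52/9, -77/18)
Σ b_i: (-1)·1 + 1/3·1 + 3/7·1 + (-2)·1 = -47/21 ≠ 1 ⇒ order 0.

0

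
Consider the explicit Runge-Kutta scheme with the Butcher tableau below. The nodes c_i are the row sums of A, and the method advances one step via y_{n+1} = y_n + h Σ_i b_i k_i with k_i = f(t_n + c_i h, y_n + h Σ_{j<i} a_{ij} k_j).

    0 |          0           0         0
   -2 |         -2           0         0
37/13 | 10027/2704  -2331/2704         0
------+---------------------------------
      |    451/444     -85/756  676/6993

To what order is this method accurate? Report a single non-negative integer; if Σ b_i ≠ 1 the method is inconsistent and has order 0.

b = (451/444, -85/756, 676/6993)
c = (0, -2, 37/13)
Ac = (0, 0, 2331/1352)
Σ b_i: 451/444·1 + (-85/756)·1 + 676/6993·1 = 1 ✓
b·c: (-85/756)·(-2) + 676/6993·37/13 = 1/2 ✓
b·c²: (-85/756)·4 + 676/6993·1369/169 = 1/3 ✓
b·Ac: 676/6993·2331/1352 = 1/6 ✓; 3 stages ⇒ order 3.

3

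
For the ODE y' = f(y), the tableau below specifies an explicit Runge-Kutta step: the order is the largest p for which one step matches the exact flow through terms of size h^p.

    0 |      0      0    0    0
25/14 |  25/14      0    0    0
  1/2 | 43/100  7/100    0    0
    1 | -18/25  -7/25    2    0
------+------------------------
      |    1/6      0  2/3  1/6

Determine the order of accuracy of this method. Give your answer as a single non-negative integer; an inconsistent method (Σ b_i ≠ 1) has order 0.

b = (1/6, 0, 2/3, 1/6)
c = (0, 25/14, 1/2, 1)
Ac = (0, 0, 1/8, 1/2)
Σ b_i: 1/6·1 + 2/3·1 + 1/6·1 = 1 ✓
b·c: 2/3·1/2 + 1/6·1 = 1/2 ✓
b·c²: 2/3·1/4 + 1/6·1 = 1/3 ✓
b·Ac: 2/3·1/8 + 1/6·1/2 = 1/6 ✓
b·c³: 2/3·1/8 + 1/6·1 = 1/4 ✓
b·(c∘Ac): 2/3·1/16 + 1/6·1/2 = 1/8 ✓
b·Ac²: 2/3·25/112 + 1/6·(-11/28) = 1/12 ✓
b·A²c: 1/6·1/4 = 1/24 ✓; 4 stages ⇒ order 4.

4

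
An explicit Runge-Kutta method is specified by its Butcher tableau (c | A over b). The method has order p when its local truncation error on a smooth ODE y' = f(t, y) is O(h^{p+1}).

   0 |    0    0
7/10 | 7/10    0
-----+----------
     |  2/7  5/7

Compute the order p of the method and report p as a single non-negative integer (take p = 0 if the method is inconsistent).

2

b = (2/7, 5/7)
c = (0, 7/10)
Σ b_i: 2/7·1 + 5/7·1 = 1 ✓
b·c: 5/7·7/10 = 1/2 ✓; 2 stages ⇒ order 2.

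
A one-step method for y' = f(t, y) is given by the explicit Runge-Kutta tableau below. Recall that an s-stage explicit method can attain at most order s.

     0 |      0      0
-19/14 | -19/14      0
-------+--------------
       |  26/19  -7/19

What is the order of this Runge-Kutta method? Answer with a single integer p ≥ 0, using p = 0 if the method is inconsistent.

2

b = (26/19, -7/19)
c = (0, -19/14)
Σ b_i: 26/19·1 + (-7/19)·1 = 1 ✓
b·c: (-7/19)·(-19/14) = 1/2 ✓; 2 stages ⇒ order 2.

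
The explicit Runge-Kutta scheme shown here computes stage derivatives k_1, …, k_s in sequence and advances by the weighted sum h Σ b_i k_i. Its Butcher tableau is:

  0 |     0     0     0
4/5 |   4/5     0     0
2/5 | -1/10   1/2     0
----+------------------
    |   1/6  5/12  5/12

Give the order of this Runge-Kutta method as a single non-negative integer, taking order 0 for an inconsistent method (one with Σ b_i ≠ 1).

b = (1/6, 5/12, 5/12)
c = (0, 4/5, 2/5)
Ac = (0, 0, 2/5)
Σ b_i: 1/6·1 + 5/12·1 + 5/12·1 = 1 ✓
b·c: 5/12·4/5 + 5/12·2/5 = 1/2 ✓
b·c²: 5/12·16/25 + 5/12·4/25 = 1/3 ✓
b·Ac: 5/12·2/5 = 1/6 ✓; 3 stages ⇒ order 3.

3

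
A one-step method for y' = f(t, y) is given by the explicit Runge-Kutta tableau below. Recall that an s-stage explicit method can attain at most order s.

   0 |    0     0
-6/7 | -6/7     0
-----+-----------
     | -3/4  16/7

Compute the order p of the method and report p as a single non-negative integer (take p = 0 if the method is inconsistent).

0

b = (-3/4, 16/7)
c = (0, -6/7)
Σ b_i: (-3/4)·1 + 16/7·1 = 43/28 ≠ 1 ⇒ order 0.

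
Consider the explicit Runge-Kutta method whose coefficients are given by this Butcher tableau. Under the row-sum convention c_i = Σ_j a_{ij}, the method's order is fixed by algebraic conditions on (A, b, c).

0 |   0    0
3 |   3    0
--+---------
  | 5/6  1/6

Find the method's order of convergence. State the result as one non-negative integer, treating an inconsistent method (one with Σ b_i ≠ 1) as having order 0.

2

b = (5/6, 1/6)
c = (0, 3)
Σ b_i: 5/6·1 + 1/6·1 = 1 ✓
b·c: 1/6·3 = 1/2 ✓; 2 stages ⇒ order 2.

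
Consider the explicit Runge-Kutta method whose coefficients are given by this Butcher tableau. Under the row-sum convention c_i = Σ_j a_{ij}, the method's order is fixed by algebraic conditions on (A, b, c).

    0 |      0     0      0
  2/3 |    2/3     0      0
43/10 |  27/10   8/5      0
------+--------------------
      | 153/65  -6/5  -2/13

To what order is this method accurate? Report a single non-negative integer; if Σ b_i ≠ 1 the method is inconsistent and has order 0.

b = (153/65, -6/5, -2/13)
c = (0, 2/3, 43/10)
Ac = (0, 0, 16/15)
Σ b_i: 153/65·1 + (-6/5)·1 + (-2/13)·1 = 1 ✓
b·c: (-6/5)·2/3 + (-2/13)·43/10 = -19/13 ≠ 1/2 ⇒ order 1.

1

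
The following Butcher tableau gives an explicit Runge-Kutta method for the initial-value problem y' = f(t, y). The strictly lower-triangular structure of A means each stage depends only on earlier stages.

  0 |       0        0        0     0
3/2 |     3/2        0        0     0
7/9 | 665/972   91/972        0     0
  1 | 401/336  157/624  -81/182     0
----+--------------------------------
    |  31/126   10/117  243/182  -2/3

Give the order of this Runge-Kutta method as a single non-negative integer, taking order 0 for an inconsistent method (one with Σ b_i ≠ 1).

4

b = (31/126, 10/117, 243/182, -2/3)
c = (0, 3/2, 7/9, 1)
Ac = (0, 0, 91/648, 1/32)
Σ b_i: 31/126·1 + 10/117·1 + 243/182·1 + (-2/3)·1 = 1 ✓
b·c: 10/117·3/2 + 243/182·7/9 + (-2/3)·1 = 1/2 ✓
b·c²: 10/117·9/4 + 243/182·49/81 + (-2/3)·1 = 1/3 ✓
b·Ac: 243/182·91/648 + (-2/3)·1/32 = 1/6 ✓
b·c³: 10/117·27/8 + 243/182·343/729 + (-2/3)·1 = 1/4 ✓
b·(c∘Ac): 243/182·637/5832 + (-2/3)·1/32 = 1/8 ✓
b·Ac²: 243/182·91/432 + (-2/3)·19/64 = 1/12 ✓
b·A²c: (-2/3)·(-1/16) = 1/24 ✓; 4 stages ⇒ order 4.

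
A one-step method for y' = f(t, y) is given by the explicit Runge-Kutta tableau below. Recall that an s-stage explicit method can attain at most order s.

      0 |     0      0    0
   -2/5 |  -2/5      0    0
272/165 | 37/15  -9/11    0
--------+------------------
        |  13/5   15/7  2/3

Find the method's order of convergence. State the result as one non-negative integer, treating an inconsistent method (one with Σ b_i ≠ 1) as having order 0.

0

b = (13/5, 15/7, 2/3)
c = (0, -2/5, 272/165)
Ac = (0, 0, 18/55)
Σ b_i: 13/5·1 + 15/7·1 + 2/3·1 = 568/105 ≠ 1 ⇒ order 0.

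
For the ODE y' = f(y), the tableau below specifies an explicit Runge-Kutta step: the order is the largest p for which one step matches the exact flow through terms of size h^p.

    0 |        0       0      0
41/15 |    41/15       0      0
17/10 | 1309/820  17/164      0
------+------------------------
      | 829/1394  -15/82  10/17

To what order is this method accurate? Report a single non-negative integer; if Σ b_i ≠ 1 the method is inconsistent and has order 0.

3

b = (829/1394, -15/82, 10/17)
c = (0, 41/15, 17/10)
Ac = (0, 0, 17/60)
Σ b_i: 829/1394·1 + (-15/82)·1 + 10/17·1 = 1 ✓
b·c: (-15/82)·41/15 + 10/17·17/10 = 1/2 ✓
b·c²: (-15/82)·1681/225 + 10/17·289/100 = 1/3 ✓
b·Ac: 10/17·17/60 = 1/6 ✓; 3 stages ⇒ order 3.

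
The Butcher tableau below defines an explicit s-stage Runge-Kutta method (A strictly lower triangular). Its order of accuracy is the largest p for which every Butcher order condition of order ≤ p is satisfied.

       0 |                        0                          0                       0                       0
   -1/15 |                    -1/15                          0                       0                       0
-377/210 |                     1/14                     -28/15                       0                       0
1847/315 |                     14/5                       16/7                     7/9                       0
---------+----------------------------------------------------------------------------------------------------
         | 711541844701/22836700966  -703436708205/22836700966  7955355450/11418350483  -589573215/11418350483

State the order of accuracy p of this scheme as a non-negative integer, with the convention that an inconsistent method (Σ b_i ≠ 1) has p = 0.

b = (711541844701/22836700966, -703436708205/22836700966, 7955355450/11418350483, -589573215/11418350483)
c = (0, -1/15, -377/210, 1847/315)
Ac = (0, 0, 28/225, -2927/1890)
Σ b_i: 711541844701/22836700966·1 + (-703436708205/22836700966)·1 + 7955355450/11418350483·1 + (-589573215/11418350483)·1 = 1 ✓
b·c: (-703436708205/22836700966)·(-1/15) + 7955355450/11418350483·(-377/210) + (-589573215/11418350483)·1847/315 = 1/2 ✓
b·c²: (-703436708205/22836700966)·1/225 + 7955355450/11418350483·142129/44100 + (-589573215/11418350483)·3411409/99225 = 1/3 ✓
b·Ac: 7955355450/11418350483·28/225 + (-589573215/11418350483)·(-2927/1890) = 1/6 ✓
b·c³: (-703436708205/22836700966)·(-1/3375) + 7955355450/11418350483·(-53582633/9261000) + (-589573215/11418350483)·6300872423/31255875 = -21799897806304841/1510647768900900 ≠ 1/4 ⇒ order 3.
b·(c∘Ac): 7955355450/11418350483·(-754/3375) + (-589573215/11418350483)·(-5406169/595350) = 2253148797167/7193560804290 ≠ 1/8
b·Ac²: 7955355450/11418350483·(-28/3375) + (-589573215/11418350483)·28541/11340 = -278975380477/2055303086940 ≠ 1/12
b·A²c: (-589573215/11418350483)·196/2025 = -855972964/171275257245 ≠ 1/24

3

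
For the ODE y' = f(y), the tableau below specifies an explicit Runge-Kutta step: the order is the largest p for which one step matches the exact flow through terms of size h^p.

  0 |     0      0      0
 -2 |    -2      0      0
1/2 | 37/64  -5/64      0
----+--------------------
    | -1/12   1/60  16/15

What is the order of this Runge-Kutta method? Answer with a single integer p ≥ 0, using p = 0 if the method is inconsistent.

3

b = (-1/12, 1/60, 16/15)
c = (0, -2, 1/2)
Ac = (0, 0, 5/32)
Σ b_i: (-1/12)·1 + 1/60·1 + 16/15·1 = 1 ✓
b·c: 1/60·(-2) + 16/15·1/2 = 1/2 ✓
b·c²: 1/60·4 + 16/15·1/4 = 1/3 ✓
b·Ac: 16/15·5/32 = 1/6 ✓; 3 stages ⇒ order 3.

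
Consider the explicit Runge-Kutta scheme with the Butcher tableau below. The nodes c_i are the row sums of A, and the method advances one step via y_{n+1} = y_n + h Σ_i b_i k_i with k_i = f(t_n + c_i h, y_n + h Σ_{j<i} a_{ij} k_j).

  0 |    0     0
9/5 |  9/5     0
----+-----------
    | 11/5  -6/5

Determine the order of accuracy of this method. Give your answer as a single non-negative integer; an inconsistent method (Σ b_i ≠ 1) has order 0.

1

b = (11/5, -6/5)
c = (0, 9/5)
Σ b_i: 11/5·1 + (-6/5)·1 = 1 ✓
b·c: (-6/5)·9/5 = -54/25 ≠ 1/2 ⇒ order 1.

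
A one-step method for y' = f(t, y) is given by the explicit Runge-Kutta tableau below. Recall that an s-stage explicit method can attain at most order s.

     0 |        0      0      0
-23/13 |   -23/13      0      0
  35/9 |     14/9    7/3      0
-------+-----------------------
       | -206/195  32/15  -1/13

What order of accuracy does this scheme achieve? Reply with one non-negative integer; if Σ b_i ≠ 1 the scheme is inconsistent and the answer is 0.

b = (-206/195, 32/15, -1/13)
c = (0, -23/13, 35/9)
Ac = (0, 0, -161/39)
Σ b_i: (-206/195)·1 + 32/15·1 + (-1/13)·1 = 1 ✓
b·c: 32/15·(-23/13) + (-1/13)·35/9 = -2383/585 ≠ 1/2 ⇒ order 1.

1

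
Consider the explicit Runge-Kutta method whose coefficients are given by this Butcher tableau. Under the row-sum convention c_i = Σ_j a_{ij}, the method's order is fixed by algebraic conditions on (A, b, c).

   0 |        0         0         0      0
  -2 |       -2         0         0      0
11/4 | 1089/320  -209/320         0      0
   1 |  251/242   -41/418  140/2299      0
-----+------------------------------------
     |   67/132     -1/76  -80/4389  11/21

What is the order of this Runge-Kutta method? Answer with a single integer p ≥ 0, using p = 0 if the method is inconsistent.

b = (67/132, -1/76, -80/4389, 11/21)
c = (0, -2, 11/4, 1)
Ac = (0, 0, 209/160, 4/11)
Σ b_i: 67/132·1 + (-1/76)·1 + (-80/4389)·1 + 11/21·1 = 1 ✓
b·c: (-1/76)·(-2) + (-80/4389)·11/4 + 11/21·1 = 1/2 ✓
b·c²: (-1/76)·4 + (-80/4389)·121/16 + 11/21·1 = 1/3 ✓
b·Ac: (-80/4389)·209/160 + 11/21·4/11 = 1/6 ✓
b·c³: (-1/76)·(-8) + (-80/4389)·1331/64 + 11/21·1 = 1/4 ✓
b·(c∘Ac): (-80/4389)·2299/640 + 11/21·4/11 = 1/8 ✓
b·Ac²: (-80/4389)·(-209/80) + 11/21·3/44 = 1/12 ✓
b·A²c: 11/21·7/88 = 1/24 ✓; 4 stages ⇒ order 4.

4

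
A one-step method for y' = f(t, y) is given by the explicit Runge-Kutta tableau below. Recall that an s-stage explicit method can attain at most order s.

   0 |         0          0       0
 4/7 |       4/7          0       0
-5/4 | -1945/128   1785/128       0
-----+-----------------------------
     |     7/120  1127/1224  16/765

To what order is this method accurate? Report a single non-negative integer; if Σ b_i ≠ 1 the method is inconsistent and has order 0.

3

b = (7/120, 1127/1224, 16/765)
c = (0, 4/7, -5/4)
Ac = (0, 0, 255/32)
Σ b_i: 7/120·1 + 1127/1224·1 + 16/765·1 = 1 ✓
b·c: 1127/1224·4/7 + 16/765·(-5/4) = 1/2 ✓
b·c²: 1127/1224·16/49 + 16/765·25/16 = 1/3 ✓
b·Ac: 16/765·255/32 = 1/6 ✓; 3 stages ⇒ order 3.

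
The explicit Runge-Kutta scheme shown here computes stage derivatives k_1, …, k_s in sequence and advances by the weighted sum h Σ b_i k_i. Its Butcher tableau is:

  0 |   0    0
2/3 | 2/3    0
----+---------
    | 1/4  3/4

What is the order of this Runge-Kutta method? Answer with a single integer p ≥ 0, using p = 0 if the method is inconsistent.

b = (1/4, 3/4)
c = (0, 2/3)
Σ b_i: 1/4·1 + 3/4·1 = 1 ✓
b·c: 3/4·2/3 = 1/2 ✓; 2 stages ⇒ order 2.

2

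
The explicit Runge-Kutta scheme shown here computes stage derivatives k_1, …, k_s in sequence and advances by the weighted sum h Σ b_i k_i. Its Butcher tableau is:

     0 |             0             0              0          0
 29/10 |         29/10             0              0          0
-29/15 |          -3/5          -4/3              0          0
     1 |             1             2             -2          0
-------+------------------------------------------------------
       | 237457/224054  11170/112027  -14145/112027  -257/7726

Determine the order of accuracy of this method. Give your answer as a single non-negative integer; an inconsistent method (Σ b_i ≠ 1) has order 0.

3

b = (237457/224054, 11170/112027, -14145/112027, -257/7726)
c = (0, 29/10, -29/15, 1)
Ac = (0, 0, -58/15, 29/3)
Σ b_i: 237457/224054·1 + 11170/112027·1 + (-14145/112027)·1 + (-257/7726)·1 = 1 ✓
b·c: 11170/112027·29/10 + (-14145/112027)·(-29/15) + (-257/7726)·1 = 1/2 ✓
b·c²: 11170/112027·841/100 + (-14145/112027)·841/225 + (-257/7726)·1 = 1/3 ✓
b·Ac: (-14145/112027)·(-58/15) + (-257/7726)·29/3 = 1/6 ✓
b·c³: 11170/112027·24389/1000 + (-14145/112027)·(-24389/3375) + (-257/7726)·1 = 460447/139068 ≠ 1/4 ⇒ order 3.
b·(c∘Ac): (-14145/112027)·1682/225 + (-257/7726)·29/3 = -146653/115890 ≠ 1/8
b·Ac²: (-14145/112027)·(-841/75) + (-257/7726)·841/90 = 153671/139068 ≠ 1/12
b·A²c: (-257/7726)·116/15 = -14906/57945 ≠ 1/24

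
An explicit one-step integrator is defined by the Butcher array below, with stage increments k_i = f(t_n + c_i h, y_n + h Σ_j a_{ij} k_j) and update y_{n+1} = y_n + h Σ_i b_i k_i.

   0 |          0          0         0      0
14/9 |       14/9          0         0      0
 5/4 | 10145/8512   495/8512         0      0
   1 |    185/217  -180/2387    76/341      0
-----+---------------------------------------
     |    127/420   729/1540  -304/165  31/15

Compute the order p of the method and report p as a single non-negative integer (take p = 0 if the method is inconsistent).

4

b = (127/420, 729/1540, -304/165, 31/15)
c = (0, 14/9, 5/4, 1)
Ac = (0, 0, 55/608, 5/31)
Σ b_i: 127/420·1 + 729/1540·1 + (-304/165)·1 + 31/15·1 = 1 ✓
b·c: 729/1540·14/9 + (-304/165)·5/4 + 31/15·1 = 1/2 ✓
b·c²: 729/1540·196/81 + (-304/165)·25/16 + 31/15·1 = 1/3 ✓
b·Ac: (-304/165)·55/608 + 31/15·5/31 = 1/6 ✓
b·c³: 729/1540·2744/729 + (-304/165)·125/64 + 31/15·1 = 1/4 ✓
b·(c∘Ac): (-304/165)·275/2432 + 31/15·5/31 = 1/8 ✓
b·Ac²: (-304/165)·385/2736 + 31/15·185/1116 = 1/12 ✓
b·A²c: 31/15·5/248 = 1/24 ✓; 4 stages ⇒ order 4.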